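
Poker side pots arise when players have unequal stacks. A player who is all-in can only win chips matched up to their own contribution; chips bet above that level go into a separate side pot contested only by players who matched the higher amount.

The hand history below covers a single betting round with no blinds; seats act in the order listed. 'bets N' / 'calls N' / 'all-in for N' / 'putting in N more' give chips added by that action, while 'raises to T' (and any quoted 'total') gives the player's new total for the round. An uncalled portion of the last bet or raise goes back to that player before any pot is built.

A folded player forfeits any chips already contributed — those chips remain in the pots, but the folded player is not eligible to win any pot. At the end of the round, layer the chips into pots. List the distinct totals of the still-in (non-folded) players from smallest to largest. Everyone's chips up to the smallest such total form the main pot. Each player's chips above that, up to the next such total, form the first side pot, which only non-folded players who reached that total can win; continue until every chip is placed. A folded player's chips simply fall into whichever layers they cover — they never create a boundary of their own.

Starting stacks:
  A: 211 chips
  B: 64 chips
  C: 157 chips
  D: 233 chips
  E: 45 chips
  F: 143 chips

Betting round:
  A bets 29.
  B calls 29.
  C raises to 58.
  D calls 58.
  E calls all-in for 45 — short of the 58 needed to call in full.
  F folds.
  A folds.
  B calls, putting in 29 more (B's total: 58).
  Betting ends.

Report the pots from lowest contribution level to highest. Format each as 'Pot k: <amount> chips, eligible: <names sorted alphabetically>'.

Pot 1: 209 chips, eligible: B, C, D, E
Pot 2: 39 chips, eligible: B, C, D

Derivation:
Contributions: A=29, B=58, C=58, D=58, E=45
Folded: A, F
Pot levels (distinct totals of non-folded players): 45, 58
Layer 1-45: A 29 + B 45 + C 45 + D 45 + E 45 = 209 chips; eligible B, C, D, E
Layer 46-58: 13 each from B, C, D = 13*3 = 39 chips; eligible B, C, D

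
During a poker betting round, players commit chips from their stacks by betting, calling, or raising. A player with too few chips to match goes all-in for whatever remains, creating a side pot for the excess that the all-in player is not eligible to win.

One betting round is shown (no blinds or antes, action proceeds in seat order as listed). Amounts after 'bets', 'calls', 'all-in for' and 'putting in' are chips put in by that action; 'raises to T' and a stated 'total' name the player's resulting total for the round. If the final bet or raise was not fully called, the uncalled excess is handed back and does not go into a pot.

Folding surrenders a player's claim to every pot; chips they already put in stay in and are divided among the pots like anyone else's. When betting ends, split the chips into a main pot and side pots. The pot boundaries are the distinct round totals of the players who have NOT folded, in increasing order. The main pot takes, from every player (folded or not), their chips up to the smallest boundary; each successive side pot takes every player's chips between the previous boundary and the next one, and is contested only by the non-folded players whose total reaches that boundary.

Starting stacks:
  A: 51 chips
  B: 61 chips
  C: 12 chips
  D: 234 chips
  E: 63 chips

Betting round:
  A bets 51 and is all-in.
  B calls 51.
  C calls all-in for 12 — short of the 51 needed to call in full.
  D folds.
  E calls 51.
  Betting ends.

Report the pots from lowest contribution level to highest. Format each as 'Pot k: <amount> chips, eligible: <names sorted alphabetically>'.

Contributions: A=51, B=51, C=12, E=51
Folded: D
Pot levels (distinct totals of non-folded players): 12, 51
Layer 1-12: 12 each from A, B, C, E = 12*4 = 48 chips; eligible A, B, C, E
Layer 13-51: 39 each from A, B, E = 39*3 = 117 chips; eligible A, B, E

Pot 1: 48 chips, eligible: A, B, C, E
Pot 2: 117 chips, eligible: A, B, E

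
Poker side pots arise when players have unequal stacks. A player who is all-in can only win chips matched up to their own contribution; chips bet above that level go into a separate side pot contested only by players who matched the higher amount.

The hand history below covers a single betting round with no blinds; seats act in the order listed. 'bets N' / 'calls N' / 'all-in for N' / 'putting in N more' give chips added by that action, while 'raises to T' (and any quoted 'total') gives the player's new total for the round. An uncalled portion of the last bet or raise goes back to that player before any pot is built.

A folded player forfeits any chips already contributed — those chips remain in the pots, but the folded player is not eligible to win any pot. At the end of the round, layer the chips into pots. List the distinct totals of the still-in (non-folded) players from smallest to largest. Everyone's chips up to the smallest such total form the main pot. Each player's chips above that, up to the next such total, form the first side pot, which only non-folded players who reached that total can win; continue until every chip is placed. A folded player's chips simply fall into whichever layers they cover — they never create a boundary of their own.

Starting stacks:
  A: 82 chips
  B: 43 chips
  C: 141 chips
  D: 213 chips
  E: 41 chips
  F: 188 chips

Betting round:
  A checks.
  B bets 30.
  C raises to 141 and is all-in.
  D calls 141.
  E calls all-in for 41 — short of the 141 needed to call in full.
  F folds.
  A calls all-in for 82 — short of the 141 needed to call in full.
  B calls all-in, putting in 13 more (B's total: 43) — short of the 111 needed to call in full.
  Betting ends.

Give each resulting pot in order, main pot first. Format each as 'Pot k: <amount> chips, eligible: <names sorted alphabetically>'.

Pot 1: 205 chips, eligible: A, B, C, D, E
Pot 2: 8 chips, eligible: A, B, C, D
Pot 3: 117 chips, eligible: A, C, D
Pot 4: 118 chips, eligible: C, D

Derivation:
Contributions: A=82, B=43, C=141, D=141, E=41
Folded: F
Pot levels (distinct totals of non-folded players): 41, 43, 82, 141
Layer 1-41: 41 each from A, B, C, D, E = 41*5 = 205 chips; eligible A, B, C, D, E
Layer 42-43: 2 each from A, B, C, D = 2*4 = 8 chips; eligible A, B, C, D
Layer 44-82: 39 each from A, C, D = 39*3 = 117 chips; eligible A, C, D
Layer 83-141: 59 each from C, D = 59*2 = 118 chips; eligible C, D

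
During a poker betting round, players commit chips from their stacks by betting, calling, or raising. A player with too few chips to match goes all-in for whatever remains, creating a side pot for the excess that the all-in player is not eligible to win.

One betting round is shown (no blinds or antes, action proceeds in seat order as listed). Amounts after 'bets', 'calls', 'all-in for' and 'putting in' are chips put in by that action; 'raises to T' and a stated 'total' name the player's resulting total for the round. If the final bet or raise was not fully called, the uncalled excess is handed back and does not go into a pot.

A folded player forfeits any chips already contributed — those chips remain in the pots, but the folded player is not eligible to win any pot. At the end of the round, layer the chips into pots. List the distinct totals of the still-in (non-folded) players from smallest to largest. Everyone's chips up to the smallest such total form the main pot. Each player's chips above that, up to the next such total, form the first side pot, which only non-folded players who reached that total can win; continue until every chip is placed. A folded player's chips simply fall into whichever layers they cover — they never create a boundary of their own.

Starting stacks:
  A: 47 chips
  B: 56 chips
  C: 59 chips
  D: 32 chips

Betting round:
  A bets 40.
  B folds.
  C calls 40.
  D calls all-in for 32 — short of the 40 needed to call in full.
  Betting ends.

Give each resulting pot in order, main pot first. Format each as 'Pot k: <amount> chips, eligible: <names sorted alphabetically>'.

Pot 1: 96 chips, eligible: A, C, D
Pot 2: 16 chips, eligible: A, C

Derivation:
Contributions: A=40, C=40, D=32
Folded: B
Pot levels (distinct totals of non-folded players): 32, 40
Layer 1-32: 32 each from A, C, D = 32*3 = 96 chips; eligible A, C, D
Layer 33-40: 8 each from A, C = 8*2 = 16 chips; eligible A, C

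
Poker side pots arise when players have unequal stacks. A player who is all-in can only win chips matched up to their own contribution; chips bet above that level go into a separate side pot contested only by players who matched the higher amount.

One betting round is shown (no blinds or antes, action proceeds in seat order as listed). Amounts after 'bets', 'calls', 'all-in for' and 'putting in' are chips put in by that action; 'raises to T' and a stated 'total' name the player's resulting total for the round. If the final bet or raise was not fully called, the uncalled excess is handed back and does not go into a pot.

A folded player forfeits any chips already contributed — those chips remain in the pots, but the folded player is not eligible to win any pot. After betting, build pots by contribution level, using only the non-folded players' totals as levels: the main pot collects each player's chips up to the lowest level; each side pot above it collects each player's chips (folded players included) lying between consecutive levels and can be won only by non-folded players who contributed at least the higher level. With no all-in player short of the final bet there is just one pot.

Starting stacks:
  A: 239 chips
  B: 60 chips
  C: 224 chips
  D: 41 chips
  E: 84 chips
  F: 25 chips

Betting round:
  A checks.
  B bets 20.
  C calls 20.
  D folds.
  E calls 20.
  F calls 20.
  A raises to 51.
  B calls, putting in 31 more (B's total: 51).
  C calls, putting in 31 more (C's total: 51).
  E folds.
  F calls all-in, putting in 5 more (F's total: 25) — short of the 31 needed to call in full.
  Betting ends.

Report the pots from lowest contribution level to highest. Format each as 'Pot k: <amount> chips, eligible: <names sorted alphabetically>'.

Pot 1: 120 chips, eligible: A, B, C, F
Pot 2: 78 chips, eligible: A, B, C

Derivation:
Contributions: A=51, B=51, C=51, E=20, F=25
Folded: D, E
Pot levels (distinct totals of non-folded players): 25, 51
Layer 1-25: A 25 + B 25 + C 25 + E 20 + F 25 = 120 chips; eligible A, B, C, F
Layer 26-51: 26 each from A, B, C = 26*3 = 78 chips; eligible A, B, C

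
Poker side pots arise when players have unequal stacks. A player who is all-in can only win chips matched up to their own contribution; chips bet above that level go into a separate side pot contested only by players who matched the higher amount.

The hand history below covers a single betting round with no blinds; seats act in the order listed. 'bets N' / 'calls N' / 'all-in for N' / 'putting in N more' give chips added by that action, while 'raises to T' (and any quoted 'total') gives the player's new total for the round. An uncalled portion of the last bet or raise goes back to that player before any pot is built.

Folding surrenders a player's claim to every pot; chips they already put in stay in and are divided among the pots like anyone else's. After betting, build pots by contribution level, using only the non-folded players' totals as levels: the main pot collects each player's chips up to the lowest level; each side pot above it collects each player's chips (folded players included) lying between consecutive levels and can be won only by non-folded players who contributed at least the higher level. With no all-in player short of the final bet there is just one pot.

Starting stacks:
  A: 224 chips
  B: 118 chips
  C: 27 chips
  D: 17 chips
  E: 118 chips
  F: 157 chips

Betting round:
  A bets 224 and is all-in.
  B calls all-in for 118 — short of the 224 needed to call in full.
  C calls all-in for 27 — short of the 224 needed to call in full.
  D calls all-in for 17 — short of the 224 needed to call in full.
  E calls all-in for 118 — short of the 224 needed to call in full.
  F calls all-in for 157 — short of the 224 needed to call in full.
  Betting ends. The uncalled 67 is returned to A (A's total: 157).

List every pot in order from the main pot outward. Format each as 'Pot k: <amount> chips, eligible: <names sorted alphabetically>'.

Contributions (after 67 returned to A): A=157, B=118, C=27, D=17, E=118, F=157
Pot levels (distinct totals of non-folded players): 17, 27, 118, 157
Layer 1-17: 17 each from A, B, C, D, E, F = 17*6 = 102 chips; eligible A, B, C, D, E, F
Layer 18-27: 10 each from A, B, C, E, F = 10*5 = 50 chips; eligible A, B, C, E, F
Layer 28-118: 91 each from A, B, E, F = 91*4 = 364 chips; eligible A, B, E, F
Layer 119-157: 39 each from A, F = 39*2 = 78 chips; eligible A, F

Pot 1: 102 chips, eligible: A, B, C, D, E, F
Pot 2: 50 chips, eligible: A, B, C, E, F
Pot 3: 364 chips, eligible: A, B, E, F
Pot 4: 78 chips, eligible: A, F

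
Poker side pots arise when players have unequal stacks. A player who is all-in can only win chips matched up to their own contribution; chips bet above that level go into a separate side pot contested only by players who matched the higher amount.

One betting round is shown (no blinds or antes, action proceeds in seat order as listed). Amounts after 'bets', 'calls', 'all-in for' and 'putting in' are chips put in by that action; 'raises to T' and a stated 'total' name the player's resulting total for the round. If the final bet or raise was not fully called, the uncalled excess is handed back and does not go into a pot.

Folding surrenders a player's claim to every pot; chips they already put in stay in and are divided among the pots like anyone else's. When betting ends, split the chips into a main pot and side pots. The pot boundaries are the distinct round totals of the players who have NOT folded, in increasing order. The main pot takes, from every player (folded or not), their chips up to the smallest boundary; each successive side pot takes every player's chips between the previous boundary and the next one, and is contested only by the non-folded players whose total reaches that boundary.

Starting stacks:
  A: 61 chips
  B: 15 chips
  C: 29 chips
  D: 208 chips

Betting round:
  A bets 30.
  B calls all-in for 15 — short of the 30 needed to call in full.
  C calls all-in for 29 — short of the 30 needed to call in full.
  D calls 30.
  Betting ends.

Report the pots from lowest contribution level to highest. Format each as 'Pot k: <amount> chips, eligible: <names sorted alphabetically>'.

Contributions: A=30, B=15, C=29, D=30
Pot levels (distinct totals of non-folded players): 15, 29, 30
Layer 1-15: 15 each from A, B, C, D = 15*4 = 60 chips; eligible A, B, C, D
Layer 16-29: 14 each from A, C, D = 14*3 = 42 chips; eligible A, C, D
Layer 30-30: 1 each from A, D = 1*2 = 2 chips; eligible A, D

Pot 1: 60 chips, eligible: A, B, C, D
Pot 2: 42 chips, eligible: A, C, D
Pot 3: 2 chips, eligible: A, D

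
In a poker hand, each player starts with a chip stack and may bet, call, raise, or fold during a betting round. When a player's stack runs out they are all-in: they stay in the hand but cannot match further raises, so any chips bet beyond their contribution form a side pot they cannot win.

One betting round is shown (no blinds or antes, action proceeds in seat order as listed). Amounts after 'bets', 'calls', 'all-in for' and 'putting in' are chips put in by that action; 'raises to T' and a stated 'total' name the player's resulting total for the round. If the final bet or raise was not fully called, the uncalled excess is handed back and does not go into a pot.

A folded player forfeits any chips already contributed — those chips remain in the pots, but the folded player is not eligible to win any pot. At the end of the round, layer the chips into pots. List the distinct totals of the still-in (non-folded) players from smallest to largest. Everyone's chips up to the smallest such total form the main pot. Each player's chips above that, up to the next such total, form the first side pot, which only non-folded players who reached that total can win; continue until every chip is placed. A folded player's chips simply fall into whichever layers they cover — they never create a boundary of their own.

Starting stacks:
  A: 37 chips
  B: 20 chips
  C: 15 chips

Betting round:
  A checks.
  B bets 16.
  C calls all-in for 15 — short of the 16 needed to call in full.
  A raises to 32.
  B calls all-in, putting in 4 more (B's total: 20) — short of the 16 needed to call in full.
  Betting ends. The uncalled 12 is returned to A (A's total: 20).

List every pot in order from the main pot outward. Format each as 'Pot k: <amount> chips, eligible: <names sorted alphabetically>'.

Pot 1: 45 chips, eligible: A, B, C
Pot 2: 10 chips, eligible: A, B

Derivation:
Contributions (after 12 returned to A): A=20, B=20, C=15
Pot levels (distinct totals of non-folded players): 15, 20
Layer 1-15: 15 each from A, B, C = 15*3 = 45 chips; eligible A, B, C
Layer 16-20: 5 each from A, B = 5*2 = 10 chips; eligible A, B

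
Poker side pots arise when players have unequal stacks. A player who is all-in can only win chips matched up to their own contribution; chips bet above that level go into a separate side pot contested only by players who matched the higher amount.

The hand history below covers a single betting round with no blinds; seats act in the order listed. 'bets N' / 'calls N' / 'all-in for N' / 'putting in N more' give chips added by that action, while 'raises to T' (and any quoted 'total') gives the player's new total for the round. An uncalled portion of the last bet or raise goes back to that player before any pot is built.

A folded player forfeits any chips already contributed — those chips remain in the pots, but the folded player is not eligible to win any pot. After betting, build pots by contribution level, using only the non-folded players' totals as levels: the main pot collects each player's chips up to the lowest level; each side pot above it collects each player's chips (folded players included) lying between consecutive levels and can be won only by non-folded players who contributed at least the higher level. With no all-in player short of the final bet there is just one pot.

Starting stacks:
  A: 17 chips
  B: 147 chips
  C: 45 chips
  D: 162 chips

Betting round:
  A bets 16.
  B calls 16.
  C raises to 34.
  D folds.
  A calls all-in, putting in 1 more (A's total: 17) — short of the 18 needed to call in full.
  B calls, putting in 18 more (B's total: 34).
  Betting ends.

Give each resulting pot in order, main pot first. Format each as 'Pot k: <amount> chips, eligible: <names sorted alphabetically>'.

Pot 1: 51 chips, eligible: A, B, C
Pot 2: 34 chips, eligible: B, C

Derivation:
Contributions: A=17, B=34, C=34
Folded: D
Pot levels (distinct totals of non-folded players): 17, 34
Layer 1-17: 17 each from A, B, C = 17*3 = 51 chips; eligible A, B, C
Layer 18-34: 17 each from B, C = 17*2 = 34 chips; eligible B, C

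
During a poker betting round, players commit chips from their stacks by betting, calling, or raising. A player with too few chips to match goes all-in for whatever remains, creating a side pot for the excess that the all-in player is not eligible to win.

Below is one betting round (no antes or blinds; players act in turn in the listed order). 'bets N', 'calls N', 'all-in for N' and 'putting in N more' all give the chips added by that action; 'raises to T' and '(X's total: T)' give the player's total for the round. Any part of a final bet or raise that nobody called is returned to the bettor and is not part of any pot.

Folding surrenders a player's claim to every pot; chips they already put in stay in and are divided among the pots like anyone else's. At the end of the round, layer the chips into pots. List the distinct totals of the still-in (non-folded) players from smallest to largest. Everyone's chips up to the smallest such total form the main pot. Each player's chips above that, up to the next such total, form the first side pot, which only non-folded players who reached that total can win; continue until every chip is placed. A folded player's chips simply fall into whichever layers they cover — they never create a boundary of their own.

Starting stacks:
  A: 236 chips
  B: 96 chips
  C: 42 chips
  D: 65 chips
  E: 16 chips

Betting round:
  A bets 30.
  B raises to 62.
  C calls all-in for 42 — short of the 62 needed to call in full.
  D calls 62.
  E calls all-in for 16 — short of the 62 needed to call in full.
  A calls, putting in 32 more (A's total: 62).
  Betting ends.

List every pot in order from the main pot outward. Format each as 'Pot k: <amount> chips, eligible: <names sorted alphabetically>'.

Contributions: A=62, B=62, C=42, D=62, E=16
Pot levels (distinct totals of non-folded players): 16, 42, 62
Layer 1-16: 16 each from A, B, C, D, E = 16*5 = 80 chips; eligible A, B, C, D, E
Layer 17-42: 26 each from A, B, C, D = 26*4 = 104 chips; eligible A, B, C, D
Layer 43-62: 20 each from A, B, D = 20*3 = 60 chips; eligible A, B, D

Pot 1: 80 chips, eligible: A, B, C, D, E
Pot 2: 104 chips, eligible: A, B, C, D
Pot 3: 60 chips, eligible: A, B, D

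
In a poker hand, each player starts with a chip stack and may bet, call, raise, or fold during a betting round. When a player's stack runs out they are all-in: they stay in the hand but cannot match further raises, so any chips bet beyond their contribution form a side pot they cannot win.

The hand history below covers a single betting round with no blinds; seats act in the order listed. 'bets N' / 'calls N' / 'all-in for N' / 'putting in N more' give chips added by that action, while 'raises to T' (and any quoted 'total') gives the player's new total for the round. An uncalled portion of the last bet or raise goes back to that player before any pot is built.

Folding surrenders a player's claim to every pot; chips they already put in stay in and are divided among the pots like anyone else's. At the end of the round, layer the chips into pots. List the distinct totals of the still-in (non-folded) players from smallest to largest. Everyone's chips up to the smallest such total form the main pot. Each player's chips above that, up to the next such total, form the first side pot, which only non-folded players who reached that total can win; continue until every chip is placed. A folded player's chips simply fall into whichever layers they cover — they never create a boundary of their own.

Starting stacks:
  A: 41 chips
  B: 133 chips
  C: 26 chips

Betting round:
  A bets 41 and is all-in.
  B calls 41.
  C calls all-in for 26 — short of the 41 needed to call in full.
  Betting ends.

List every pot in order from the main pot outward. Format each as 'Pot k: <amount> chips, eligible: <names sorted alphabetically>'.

Contributions: A=41, B=41, C=26
Pot levels (distinct totals of non-folded players): 26, 41
Layer 1-26: 26 each from A, B, C = 26*3 = 78 chips; eligible A, B, C
Layer 27-41: 15 each from A, B = 15*2 = 30 chips; eligible A, B

Pot 1: 78 chips, eligible: A, B, C
Pot 2: 30 chips, eligible: A, B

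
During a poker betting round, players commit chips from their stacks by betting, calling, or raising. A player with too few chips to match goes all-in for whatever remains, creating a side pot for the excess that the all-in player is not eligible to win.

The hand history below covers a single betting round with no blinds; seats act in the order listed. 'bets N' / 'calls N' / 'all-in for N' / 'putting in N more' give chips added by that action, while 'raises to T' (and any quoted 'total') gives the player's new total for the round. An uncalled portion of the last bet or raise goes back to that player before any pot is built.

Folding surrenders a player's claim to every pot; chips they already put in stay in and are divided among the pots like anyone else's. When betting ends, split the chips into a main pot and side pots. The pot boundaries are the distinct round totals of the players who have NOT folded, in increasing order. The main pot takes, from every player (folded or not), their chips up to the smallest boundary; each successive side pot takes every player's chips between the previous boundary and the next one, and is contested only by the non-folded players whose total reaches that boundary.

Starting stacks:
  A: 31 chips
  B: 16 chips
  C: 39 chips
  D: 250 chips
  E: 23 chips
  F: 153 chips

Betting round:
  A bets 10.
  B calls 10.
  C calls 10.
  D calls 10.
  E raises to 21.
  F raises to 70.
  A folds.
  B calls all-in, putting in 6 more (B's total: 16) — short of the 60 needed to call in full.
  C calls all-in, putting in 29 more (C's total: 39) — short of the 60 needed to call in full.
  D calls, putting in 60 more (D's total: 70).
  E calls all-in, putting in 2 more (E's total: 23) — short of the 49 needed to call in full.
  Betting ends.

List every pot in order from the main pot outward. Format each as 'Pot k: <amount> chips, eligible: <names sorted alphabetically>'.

Contributions: A=10, B=16, C=39, D=70, E=23, F=70
Folded: A
Pot levels (distinct totals of non-folded players): 16, 23, 39, 70
Layer 1-16: A 10 + B 16 + C 16 + D 16 + E 16 + F 16 = 90 chips; eligible B, C, D, E, F
Layer 17-23: 7 each from C, D, E, F = 7*4 = 28 chips; eligible C, D, E, F
Layer 24-39: 16 each from C, D, F = 16*3 = 48 chips; eligible C, D, F
Layer 40-70: 31 each from D, F = 31*2 = 62 chips; eligible D, F

Pot 1: 90 chips, eligible: B, C, D, E, F
Pot 2: 28 chips, eligible: C, D, E, F
Pot 3: 48 chips, eligible: C, D, F
Pot 4: 62 chips, eligible: D, F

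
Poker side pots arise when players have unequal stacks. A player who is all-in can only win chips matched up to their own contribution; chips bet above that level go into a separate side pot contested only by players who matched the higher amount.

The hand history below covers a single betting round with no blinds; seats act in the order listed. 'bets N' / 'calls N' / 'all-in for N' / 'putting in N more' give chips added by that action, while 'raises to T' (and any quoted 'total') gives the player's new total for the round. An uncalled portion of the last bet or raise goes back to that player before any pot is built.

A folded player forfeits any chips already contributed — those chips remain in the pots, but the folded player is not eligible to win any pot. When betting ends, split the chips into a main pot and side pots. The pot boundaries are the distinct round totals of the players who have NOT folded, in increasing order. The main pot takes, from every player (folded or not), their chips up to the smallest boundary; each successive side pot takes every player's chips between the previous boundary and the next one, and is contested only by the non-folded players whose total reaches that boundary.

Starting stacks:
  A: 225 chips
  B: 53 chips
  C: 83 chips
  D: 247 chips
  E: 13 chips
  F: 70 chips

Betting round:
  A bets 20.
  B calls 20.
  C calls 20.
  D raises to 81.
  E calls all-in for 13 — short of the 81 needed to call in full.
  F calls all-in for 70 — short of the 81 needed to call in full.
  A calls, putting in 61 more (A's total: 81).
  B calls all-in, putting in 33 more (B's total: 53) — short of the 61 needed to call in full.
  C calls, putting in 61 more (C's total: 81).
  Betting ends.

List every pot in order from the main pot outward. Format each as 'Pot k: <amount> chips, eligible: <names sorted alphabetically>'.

Pot 1: 78 chips, eligible: A, B, C, D, E, F
Pot 2: 200 chips, eligible: A, B, C, D, F
Pot 3: 68 chips, eligible: A, C, D, F
Pot 4: 33 chips, eligible: A, C, D

Derivation:
Contributions: A=81, B=53, C=81, D=81, E=13, F=70
Pot levels (distinct totals of non-folded players): 13, 53, 70, 81
Layer 1-13: 13 each from A, B, C, D, E, F = 13*6 = 78 chips; eligible A, B, C, D, E, F
Layer 14-53: 40 each from A, B, C, D, F = 40*5 = 200 chips; eligible A, B, C, D, F
Layer 54-70: 17 each from A, C, D, F = 17*4 = 68 chips; eligible A, C, D, F
Layer 71-81: 11 each from A, C, D = 11*3 = 33 chips; eligible A, C, D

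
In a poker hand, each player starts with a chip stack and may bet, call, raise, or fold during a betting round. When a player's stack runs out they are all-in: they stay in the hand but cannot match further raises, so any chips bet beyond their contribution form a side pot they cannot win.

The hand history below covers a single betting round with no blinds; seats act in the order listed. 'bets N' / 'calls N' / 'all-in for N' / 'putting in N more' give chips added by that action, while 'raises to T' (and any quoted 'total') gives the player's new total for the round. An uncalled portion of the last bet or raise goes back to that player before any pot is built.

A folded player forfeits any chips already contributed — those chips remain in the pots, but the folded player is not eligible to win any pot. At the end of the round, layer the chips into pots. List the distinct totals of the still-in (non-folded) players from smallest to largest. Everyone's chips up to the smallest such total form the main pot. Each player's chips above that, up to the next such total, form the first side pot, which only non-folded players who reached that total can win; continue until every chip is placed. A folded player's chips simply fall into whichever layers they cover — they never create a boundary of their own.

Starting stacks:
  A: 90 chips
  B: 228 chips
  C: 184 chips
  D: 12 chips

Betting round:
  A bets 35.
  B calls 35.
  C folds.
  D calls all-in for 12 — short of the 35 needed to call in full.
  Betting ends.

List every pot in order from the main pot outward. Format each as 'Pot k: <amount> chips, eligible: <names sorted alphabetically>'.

Pot 1: 36 chips, eligible: A, B, D
Pot 2: 46 chips, eligible: A, B

Derivation:
Contributions: A=35, B=35, D=12
Folded: C
Pot levels (distinct totals of non-folded players): 12, 35
Layer 1-12: 12 each from A, B, D = 12*3 = 36 chips; eligible A, B, D
Layer 13-35: 23 each from A, B = 23*2 = 46 chips; eligible A, B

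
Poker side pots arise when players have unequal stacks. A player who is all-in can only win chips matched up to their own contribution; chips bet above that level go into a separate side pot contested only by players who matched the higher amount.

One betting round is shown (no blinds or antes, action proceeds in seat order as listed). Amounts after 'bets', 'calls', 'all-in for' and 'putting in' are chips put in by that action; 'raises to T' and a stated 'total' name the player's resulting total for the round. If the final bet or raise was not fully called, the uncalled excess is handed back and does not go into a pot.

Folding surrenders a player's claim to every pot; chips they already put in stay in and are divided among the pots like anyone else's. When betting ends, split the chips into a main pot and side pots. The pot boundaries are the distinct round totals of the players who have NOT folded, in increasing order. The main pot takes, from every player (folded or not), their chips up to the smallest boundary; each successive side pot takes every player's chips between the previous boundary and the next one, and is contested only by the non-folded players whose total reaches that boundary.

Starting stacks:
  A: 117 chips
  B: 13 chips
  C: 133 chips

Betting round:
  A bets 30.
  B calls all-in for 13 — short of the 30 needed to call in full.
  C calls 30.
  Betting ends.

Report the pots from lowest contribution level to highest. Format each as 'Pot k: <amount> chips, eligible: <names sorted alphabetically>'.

Pot 1: 39 chips, eligible: A, B, C
Pot 2: 34 chips, eligible: A, C

Derivation:
Contributions: A=30, B=13, C=30
Pot levels (distinct totals of non-folded players): 13, 30
Layer 1-13: 13 each from A, B, C = 13*3 = 39 chips; eligible A, B, C
Layer 14-30: 17 each from A, C = 17*2 = 34 chips; eligible A, C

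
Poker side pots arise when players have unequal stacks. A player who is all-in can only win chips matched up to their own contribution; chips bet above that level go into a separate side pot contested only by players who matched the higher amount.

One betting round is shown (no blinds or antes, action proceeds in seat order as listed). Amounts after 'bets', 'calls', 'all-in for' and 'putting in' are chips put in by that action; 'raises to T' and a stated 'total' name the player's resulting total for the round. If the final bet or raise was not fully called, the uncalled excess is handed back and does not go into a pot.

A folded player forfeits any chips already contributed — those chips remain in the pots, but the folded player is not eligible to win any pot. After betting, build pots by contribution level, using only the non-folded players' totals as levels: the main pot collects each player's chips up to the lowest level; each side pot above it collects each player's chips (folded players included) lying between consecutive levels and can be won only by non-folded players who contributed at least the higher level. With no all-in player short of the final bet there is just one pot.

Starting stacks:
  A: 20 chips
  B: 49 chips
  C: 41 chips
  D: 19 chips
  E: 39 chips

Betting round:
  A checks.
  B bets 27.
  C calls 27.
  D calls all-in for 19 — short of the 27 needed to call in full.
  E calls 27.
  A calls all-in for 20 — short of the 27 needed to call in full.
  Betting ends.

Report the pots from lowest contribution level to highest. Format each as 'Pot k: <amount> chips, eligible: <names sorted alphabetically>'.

Contributions: A=20, B=27, C=27, D=19, E=27
Pot levels (distinct totals of non-folded players): 19, 20, 27
Layer 1-19: 19 each from A, B, C, D, E = 19*5 = 95 chips; eligible A, B, C, D, E
Layer 20-20: 1 each from A, B, C, E = 1*4 = 4 chips; eligible A, B, C, E
Layer 21-27: 7 each from B, C, E = 7*3 = 21 chips; eligible B, C, E

Pot 1: 95 chips, eligible: A, B, C, D, E
Pot 2: 4 chips, eligible: A, B, C, E
Pot 3: 21 chips, eligible: B, C, E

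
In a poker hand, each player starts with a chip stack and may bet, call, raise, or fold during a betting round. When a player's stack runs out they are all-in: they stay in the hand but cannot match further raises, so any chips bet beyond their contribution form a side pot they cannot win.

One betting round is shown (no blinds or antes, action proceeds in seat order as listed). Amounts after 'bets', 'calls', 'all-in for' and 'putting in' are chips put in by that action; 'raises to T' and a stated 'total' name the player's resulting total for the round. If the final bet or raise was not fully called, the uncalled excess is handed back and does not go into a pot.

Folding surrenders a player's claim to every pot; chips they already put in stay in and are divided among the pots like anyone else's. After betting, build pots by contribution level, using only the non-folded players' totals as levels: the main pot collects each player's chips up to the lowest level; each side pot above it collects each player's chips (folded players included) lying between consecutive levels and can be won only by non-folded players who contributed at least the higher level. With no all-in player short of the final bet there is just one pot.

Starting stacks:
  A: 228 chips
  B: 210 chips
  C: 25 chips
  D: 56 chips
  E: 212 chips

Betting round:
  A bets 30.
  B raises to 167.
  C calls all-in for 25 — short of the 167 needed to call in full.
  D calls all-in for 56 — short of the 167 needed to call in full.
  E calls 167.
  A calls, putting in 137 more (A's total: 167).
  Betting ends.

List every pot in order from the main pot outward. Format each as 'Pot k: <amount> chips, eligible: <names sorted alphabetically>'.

Contributions: A=167, B=167, C=25, D=56, E=167
Pot levels (distinct totals of non-folded players): 25, 56, 167
Layer 1-25: 25 each from A, B, C, D, E = 25*5 = 125 chips; eligible A, B, C, D, E
Layer 26-56: 31 each from A, B, D, E = 31*4 = 124 chips; eligible A, B, D, E
Layer 57-167: 111 each from A, B, E = 111*3 = 333 chips; eligible A, B, E

Pot 1: 125 chips, eligible: A, B, C, D, E
Pot 2: 124 chips, eligible: A, B, D, E
Pot 3: 333 chips, eligible: A, B, E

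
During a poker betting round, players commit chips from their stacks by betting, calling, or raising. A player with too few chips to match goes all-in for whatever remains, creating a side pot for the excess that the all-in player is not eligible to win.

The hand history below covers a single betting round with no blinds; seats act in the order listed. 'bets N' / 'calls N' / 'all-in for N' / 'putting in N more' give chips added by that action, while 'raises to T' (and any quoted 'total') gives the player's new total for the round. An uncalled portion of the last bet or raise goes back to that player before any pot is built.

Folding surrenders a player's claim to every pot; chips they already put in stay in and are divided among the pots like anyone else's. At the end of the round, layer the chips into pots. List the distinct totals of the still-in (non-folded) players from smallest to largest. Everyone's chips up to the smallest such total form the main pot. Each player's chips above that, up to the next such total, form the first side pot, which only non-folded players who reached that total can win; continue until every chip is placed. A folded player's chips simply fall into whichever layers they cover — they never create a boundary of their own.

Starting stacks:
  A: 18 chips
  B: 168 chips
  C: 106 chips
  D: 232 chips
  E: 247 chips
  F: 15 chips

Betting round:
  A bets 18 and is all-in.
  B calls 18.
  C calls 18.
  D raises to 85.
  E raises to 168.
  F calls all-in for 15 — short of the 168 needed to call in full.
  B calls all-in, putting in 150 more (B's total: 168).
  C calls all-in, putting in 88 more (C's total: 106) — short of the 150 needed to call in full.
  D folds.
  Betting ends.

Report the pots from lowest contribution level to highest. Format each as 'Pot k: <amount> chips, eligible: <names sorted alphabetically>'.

Pot 1: 90 chips, eligible: A, B, C, E, F
Pot 2: 15 chips, eligible: A, B, C, E
Pot 3: 331 chips, eligible: B, C, E
Pot 4: 124 chips, eligible: B, E

Derivation:
Contributions: A=18, B=168, C=106, D=85, E=168, F=15
Folded: D
Pot levels (distinct totals of non-folded players): 15, 18, 106, 168
Layer 1-15: 15 each from A, B, C, D, E, F = 15*6 = 90 chips; eligible A, B, C, E, F
Layer 16-18: 3 each from A, B, C, D, E = 3*5 = 15 chips; eligible A, B, C, E
Layer 19-106: B 88 + C 88 + D 67 + E 88 = 331 chips; eligible B, C, E
Layer 107-168: 62 each from B, E = 62*2 = 124 chips; eligible B, E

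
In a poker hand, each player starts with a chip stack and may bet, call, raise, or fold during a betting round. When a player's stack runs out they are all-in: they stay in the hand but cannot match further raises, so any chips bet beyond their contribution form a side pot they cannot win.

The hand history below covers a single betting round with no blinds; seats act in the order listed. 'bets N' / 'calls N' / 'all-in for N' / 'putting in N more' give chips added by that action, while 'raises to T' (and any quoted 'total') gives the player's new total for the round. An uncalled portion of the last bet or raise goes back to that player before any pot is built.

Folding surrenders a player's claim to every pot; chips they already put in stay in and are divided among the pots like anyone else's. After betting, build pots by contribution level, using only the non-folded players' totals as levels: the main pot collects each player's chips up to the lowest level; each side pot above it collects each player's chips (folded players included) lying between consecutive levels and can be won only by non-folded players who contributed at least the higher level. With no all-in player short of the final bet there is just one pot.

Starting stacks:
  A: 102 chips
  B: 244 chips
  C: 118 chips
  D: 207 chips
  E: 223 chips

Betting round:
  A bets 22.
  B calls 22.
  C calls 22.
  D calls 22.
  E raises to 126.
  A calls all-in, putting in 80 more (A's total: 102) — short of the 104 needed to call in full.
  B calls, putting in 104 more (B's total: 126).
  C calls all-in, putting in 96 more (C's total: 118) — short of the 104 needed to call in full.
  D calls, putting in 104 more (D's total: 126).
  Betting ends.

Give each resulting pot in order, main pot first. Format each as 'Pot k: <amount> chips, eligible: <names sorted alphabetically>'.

Contributions: A=102, B=126, C=118, D=126, E=126
Pot levels (distinct totals of non-folded players): 102, 118, 126
Layer 1-102: 102 each from A, B, C, D, E = 102*5 = 510 chips; eligible A, B, C, D, E
Layer 103-118: 16 each from B, C, D, E = 16*4 = 64 chips; eligible B, C, D, E
Layer 119-126: 8 each from B, D, E = 8*3 = 24 chips; eligible B, D, E

Pot 1: 510 chips, eligible: A, B, C, D, E
Pot 2: 64 chips, eligible: B, C, D, E
Pot 3: 24 chips, eligible: B, D, E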